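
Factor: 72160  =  2^5 * 5^1*11^1*41^1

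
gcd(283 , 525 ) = 1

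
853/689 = 1 + 164/689 = 1.24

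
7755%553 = 13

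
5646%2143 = 1360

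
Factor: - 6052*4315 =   -  2^2*5^1*17^1*89^1*863^1 = -  26114380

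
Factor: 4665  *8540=2^2 *3^1 * 5^2 * 7^1 * 61^1 * 311^1 = 39839100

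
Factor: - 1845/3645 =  - 3^( - 4 )  *41^1= - 41/81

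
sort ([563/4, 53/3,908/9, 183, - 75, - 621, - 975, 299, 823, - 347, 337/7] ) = [ - 975, -621,- 347, - 75,53/3, 337/7,  908/9, 563/4, 183,299,823]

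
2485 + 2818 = 5303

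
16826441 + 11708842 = 28535283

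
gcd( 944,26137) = 59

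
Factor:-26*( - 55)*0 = 0 = 0^1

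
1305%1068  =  237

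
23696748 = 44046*538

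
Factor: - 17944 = -2^3*2243^1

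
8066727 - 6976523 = 1090204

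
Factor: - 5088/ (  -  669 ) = 2^5*53^1*223^( - 1)  =  1696/223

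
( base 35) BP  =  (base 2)110011010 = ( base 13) 257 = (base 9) 505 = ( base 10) 410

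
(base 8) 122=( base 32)2I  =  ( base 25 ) 37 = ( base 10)82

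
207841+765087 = 972928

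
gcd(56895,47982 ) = 3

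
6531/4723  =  6531/4723= 1.38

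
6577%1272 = 217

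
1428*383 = 546924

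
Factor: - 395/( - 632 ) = 2^( - 3 )*5^1= 5/8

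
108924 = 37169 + 71755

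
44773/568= 78 + 469/568 = 78.83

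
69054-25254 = 43800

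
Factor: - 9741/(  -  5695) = 3^1*5^ ( - 1) * 67^ ( -1)*191^1 = 573/335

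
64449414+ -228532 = 64220882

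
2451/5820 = 817/1940 = 0.42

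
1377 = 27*51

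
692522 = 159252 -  - 533270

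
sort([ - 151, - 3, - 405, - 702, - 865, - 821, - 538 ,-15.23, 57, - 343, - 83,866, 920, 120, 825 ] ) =[ - 865,-821, - 702, - 538,  -  405, - 343, - 151, -83, - 15.23, - 3,57, 120, 825 , 866,920]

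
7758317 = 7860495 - 102178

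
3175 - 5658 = -2483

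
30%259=30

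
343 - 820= - 477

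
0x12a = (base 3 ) 102001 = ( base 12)20A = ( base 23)cm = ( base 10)298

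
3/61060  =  3/61060 = 0.00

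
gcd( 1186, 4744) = 1186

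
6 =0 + 6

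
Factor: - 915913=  - 541^1*1693^1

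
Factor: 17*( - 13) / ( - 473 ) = 221/473=11^( - 1 )*13^1*17^1*43^(-1 )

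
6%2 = 0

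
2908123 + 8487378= 11395501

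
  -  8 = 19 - 27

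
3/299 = 3/299 = 0.01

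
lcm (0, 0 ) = 0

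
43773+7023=50796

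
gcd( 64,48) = 16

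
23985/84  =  285 + 15/28  =  285.54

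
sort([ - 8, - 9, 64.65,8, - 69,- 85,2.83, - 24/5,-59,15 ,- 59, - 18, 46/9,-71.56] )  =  [ - 85,  -  71.56,  -  69, - 59,-59, - 18,-9,-8,-24/5,2.83,46/9, 8,15, 64.65]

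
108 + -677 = -569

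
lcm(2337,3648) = 149568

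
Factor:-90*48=- 4320 = - 2^5 * 3^3*5^1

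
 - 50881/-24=2120 + 1/24 = 2120.04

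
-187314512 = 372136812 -559451324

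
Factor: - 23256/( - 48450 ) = 12/25 = 2^2*3^1*5^( - 2 )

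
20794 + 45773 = 66567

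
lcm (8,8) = 8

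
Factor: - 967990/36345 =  - 193598/7269 = -  2^1*3^( - 1 )*2423^( - 1)*96799^1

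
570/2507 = 570/2507=0.23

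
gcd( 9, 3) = 3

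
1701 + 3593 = 5294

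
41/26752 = 41/26752 = 0.00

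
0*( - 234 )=0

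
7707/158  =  7707/158=48.78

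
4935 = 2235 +2700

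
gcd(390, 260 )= 130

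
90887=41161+49726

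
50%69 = 50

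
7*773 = 5411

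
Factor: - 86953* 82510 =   -  2^1*5^1*  37^1*  89^1 * 223^1 * 977^1 = - 7174492030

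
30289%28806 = 1483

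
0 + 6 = 6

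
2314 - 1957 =357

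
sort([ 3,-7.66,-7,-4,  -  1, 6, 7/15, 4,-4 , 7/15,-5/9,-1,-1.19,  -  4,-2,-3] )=[-7.66, - 7, - 4,-4,  -  4,  -  3, - 2, -1.19, - 1,  -  1, - 5/9,  7/15, 7/15,3,4,6]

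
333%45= 18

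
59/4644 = 59/4644 = 0.01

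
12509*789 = 9869601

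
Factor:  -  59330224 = -2^4*3708139^1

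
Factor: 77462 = 2^1 * 7^1*11^1*503^1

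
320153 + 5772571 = 6092724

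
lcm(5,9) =45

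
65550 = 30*2185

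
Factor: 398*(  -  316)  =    -  125768 = - 2^3*79^1*199^1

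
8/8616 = 1/1077 = 0.00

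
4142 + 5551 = 9693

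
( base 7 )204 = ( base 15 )6c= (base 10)102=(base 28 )3i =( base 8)146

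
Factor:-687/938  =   - 2^(  -  1 ) *3^1 * 7^( - 1)*67^( - 1)*229^1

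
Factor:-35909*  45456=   -  1632279504 = - 2^4 * 3^1 * 149^1*241^1 * 947^1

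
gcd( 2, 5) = 1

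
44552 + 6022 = 50574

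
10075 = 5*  2015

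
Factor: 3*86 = 258 = 2^1*3^1 * 43^1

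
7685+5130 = 12815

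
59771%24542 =10687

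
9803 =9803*1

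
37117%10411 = 5884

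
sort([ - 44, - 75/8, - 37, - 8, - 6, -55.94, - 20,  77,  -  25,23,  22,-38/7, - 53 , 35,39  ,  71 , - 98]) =[ - 98,-55.94, - 53, - 44, - 37, - 25, - 20, - 75/8, - 8, - 6, - 38/7, 22 , 23,35,39,71, 77 ]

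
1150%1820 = 1150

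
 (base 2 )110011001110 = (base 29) 3Q1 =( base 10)3278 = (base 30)3j8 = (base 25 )563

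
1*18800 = 18800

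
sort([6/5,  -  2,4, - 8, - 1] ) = [ - 8, - 2,- 1,6/5, 4 ]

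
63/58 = 63/58 = 1.09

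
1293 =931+362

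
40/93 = 40/93= 0.43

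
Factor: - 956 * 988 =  - 944528 = - 2^4*13^1*19^1*239^1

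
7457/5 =1491  +  2/5 = 1491.40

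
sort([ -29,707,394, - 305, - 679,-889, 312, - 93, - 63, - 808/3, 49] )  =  [ - 889, - 679,- 305, - 808/3, - 93, - 63,  -  29,49,312, 394,707 ] 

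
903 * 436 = 393708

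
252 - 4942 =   -  4690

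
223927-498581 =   -  274654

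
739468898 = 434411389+305057509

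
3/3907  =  3/3907  =  0.00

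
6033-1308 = 4725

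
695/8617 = 695/8617 = 0.08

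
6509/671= 9 + 470/671 = 9.70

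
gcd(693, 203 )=7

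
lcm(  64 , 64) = 64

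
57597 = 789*73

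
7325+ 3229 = 10554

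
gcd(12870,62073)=99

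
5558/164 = 33 + 73/82 = 33.89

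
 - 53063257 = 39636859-92700116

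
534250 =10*53425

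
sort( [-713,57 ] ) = [ - 713,57] 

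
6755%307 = 1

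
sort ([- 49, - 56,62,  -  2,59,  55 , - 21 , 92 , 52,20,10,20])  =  [ - 56, - 49 , - 21, - 2,10, 20 , 20, 52, 55, 59,62,92 ] 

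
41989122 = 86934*483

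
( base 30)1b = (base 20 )21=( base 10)41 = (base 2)101001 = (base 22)1j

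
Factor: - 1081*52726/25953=-2^1*3^( - 1)*23^1*47^1*211^( - 1 )* 643^1 = - 1390166/633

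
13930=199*70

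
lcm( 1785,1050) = 17850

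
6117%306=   303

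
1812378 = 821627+990751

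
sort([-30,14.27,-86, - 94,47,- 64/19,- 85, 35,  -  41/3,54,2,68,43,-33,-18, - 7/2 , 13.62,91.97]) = [-94,-86 , - 85, - 33,-30, - 18,-41/3,-7/2, - 64/19,  2, 13.62,14.27,35,43,47,  54,68 , 91.97] 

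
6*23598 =141588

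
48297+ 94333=142630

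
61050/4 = 15262 + 1/2= 15262.50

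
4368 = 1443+2925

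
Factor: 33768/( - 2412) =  - 2^1*7^1 = - 14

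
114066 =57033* 2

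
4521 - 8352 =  - 3831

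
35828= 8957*4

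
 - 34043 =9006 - 43049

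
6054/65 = 6054/65=93.14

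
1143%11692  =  1143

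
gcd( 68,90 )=2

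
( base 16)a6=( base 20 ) 86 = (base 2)10100110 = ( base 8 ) 246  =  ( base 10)166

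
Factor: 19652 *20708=2^4*17^3*31^1* 167^1  =  406953616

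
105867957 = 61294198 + 44573759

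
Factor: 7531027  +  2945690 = 3^1 * 1523^1*2293^1 = 10476717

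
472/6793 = 472/6793= 0.07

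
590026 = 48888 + 541138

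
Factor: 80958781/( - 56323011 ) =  - 3^ (- 1 )*19^( - 1)*23^1*83^1*487^(- 1) *2029^ ( - 1) * 42409^1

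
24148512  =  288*83849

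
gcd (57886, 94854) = 2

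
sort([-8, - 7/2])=[ - 8, - 7/2] 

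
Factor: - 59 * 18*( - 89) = 2^1*3^2*59^1 * 89^1= 94518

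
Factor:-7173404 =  - 2^2*7^2*36599^1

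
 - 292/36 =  - 9+8/9 = - 8.11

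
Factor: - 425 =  - 5^2 *17^1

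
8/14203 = 8/14203= 0.00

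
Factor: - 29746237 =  - 29746237^1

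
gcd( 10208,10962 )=58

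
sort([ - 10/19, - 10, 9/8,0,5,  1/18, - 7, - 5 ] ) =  [ - 10, - 7 , -5,-10/19,0, 1/18, 9/8 , 5 ]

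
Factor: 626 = 2^1*313^1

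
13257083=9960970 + 3296113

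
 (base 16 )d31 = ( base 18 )A7B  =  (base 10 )3377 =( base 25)5a2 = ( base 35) 2QH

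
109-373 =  - 264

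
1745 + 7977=9722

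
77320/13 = 77320/13 = 5947.69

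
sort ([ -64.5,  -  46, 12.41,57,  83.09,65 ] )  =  [ - 64.5,-46,12.41,57,65,83.09]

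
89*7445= 662605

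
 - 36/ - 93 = 12/31=0.39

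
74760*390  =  29156400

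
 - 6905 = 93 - 6998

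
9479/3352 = 2 +2775/3352 =2.83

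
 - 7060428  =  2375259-9435687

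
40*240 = 9600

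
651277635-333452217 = 317825418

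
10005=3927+6078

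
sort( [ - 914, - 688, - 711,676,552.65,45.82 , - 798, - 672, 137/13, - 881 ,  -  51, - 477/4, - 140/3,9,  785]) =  [  -  914, - 881, - 798, - 711, - 688  , - 672, - 477/4, - 51, - 140/3,9,137/13,  45.82, 552.65,676, 785] 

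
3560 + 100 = 3660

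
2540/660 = 127/33 = 3.85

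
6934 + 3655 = 10589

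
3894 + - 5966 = -2072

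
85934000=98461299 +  - 12527299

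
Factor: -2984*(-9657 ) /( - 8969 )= -28816488/8969 = - 2^3*3^2*29^1*37^1*373^1*8969^ ( - 1 ) 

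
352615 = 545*647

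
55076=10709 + 44367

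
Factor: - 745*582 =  - 2^1*3^1*5^1*97^1 * 149^1 = - 433590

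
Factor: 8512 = 2^6 * 7^1*19^1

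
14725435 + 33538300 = 48263735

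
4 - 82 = -78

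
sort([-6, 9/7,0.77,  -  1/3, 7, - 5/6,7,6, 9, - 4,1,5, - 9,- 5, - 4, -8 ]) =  [ - 9,- 8, - 6,-5 , - 4,-4, - 5/6,-1/3,0.77,1,9/7,5, 6, 7,7,9 ] 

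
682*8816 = 6012512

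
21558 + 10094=31652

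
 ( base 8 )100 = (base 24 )2G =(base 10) 64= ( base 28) 28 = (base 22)2K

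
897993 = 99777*9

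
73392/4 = 18348 = 18348.00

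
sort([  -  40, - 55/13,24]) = [-40,  -  55/13,24 ]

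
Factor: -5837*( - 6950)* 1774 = 71966124100 = 2^2*5^2*13^1*139^1*449^1 * 887^1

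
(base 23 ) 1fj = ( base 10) 893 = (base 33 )r2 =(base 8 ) 1575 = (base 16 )37D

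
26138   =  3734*7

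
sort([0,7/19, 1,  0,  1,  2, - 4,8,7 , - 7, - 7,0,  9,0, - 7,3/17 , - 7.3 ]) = [ - 7.3, - 7,- 7, - 7, - 4,0,0, 0,0,3/17,7/19,1, 1,2, 7, 8,9]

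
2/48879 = 2/48879 = 0.00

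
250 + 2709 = 2959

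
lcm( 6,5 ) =30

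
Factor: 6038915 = 5^1*967^1*1249^1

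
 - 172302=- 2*86151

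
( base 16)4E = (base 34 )2A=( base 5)303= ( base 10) 78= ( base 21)3f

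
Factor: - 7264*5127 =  - 37242528 = - 2^5*3^1*227^1*1709^1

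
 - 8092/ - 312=2023/78 = 25.94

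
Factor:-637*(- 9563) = 7^2*13^1*73^1*131^1 = 6091631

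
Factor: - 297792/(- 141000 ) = 264/125 =2^3*3^1*5^( - 3)*11^1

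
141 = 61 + 80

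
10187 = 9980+207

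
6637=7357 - 720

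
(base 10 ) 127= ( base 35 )3m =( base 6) 331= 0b1111111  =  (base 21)61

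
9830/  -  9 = -1093 + 7/9 = -  1092.22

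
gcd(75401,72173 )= 1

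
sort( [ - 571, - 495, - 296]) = [ - 571, - 495, - 296 ] 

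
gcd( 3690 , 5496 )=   6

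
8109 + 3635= 11744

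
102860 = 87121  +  15739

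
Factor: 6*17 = 102 = 2^1* 3^1*17^1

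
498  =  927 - 429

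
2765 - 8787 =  - 6022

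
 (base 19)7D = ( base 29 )51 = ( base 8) 222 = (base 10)146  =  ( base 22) 6E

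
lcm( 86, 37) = 3182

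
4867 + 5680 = 10547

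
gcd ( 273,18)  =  3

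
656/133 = 656/133= 4.93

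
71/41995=71/41995  =  0.00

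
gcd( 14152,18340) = 4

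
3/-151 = -1 + 148/151= -  0.02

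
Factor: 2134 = 2^1 * 11^1*97^1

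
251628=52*4839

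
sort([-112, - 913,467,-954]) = [ - 954, - 913,-112,467] 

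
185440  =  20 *9272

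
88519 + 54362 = 142881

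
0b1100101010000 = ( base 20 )G40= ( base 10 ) 6480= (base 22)D8C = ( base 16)1950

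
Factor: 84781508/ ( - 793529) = - 2^2*7^1*11^( - 1 )*109^1 * 27779^1 * 72139^( - 1 )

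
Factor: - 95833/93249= - 3^( - 2)*13^ ( - 1)*47^1*797^(- 1 ) * 2039^1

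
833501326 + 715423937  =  1548925263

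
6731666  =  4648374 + 2083292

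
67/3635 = 67/3635=0.02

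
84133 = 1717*49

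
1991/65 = 30 + 41/65 = 30.63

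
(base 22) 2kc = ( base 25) 26K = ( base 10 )1420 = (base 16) 58c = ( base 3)1221121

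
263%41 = 17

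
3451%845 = 71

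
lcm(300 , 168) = 4200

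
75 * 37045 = 2778375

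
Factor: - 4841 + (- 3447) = - 2^5*7^1*37^1= - 8288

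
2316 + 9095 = 11411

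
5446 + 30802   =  36248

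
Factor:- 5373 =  - 3^3*199^1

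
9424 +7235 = 16659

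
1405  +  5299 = 6704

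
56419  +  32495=88914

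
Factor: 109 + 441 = 2^1*5^2*11^1 = 550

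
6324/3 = 2108 = 2108.00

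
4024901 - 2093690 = 1931211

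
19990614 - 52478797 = -32488183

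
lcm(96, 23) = 2208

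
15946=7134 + 8812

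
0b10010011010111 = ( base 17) 1fad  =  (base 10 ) 9431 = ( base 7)36332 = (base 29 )B66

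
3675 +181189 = 184864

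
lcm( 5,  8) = 40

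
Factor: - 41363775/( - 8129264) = 2^( - 4)*3^2* 5^2  *11^( - 2)*13^( - 1)*17^( - 1)*19^( - 1)*23^1 * 7993^1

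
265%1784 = 265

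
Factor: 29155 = 5^1*7^3*17^1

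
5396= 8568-3172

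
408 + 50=458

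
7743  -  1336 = 6407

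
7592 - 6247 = 1345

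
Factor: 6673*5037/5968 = 2^( - 4)*3^1 *23^1*73^1*373^( - 1 )* 6673^1 = 33611901/5968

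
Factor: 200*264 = 52800 = 2^6*3^1*5^2*11^1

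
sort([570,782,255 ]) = [255, 570,  782]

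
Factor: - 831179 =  - 137^1 * 6067^1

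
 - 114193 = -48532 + -65661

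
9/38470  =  9/38470 = 0.00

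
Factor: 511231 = 7^1 *199^1*367^1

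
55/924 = 5/84 = 0.06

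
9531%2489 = 2064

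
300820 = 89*3380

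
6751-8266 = - 1515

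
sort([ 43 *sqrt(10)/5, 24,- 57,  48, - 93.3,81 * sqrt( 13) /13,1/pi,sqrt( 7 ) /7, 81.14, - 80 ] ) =[ - 93.3,-80, - 57,1/pi, sqrt( 7)/7,81 * sqrt(13)/13 , 24, 43*sqrt(10)/5,48,81.14]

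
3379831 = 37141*91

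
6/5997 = 2/1999= 0.00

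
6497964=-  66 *( - 98454 )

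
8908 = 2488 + 6420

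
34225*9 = 308025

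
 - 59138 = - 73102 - -13964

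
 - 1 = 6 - 7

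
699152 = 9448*74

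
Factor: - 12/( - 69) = 2^2*23^( - 1)=4/23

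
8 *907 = 7256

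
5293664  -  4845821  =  447843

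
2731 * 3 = 8193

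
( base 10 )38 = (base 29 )19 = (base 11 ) 35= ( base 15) 28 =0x26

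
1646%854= 792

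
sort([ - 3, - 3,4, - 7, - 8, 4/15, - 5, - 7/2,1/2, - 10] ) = [ - 10, - 8, - 7 , -5, - 7/2, - 3,  -  3, 4/15 , 1/2 , 4 ]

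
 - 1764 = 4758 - 6522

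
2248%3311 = 2248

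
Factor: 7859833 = 31^1*253543^1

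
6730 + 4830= 11560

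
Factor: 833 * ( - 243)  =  -3^5 * 7^2 * 17^1 =- 202419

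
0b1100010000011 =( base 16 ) 1883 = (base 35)54a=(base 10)6275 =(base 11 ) 4795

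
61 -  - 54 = 115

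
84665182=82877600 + 1787582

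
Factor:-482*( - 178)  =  85796 = 2^2 * 89^1*241^1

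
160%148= 12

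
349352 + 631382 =980734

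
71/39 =71/39 = 1.82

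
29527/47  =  628 + 11/47 = 628.23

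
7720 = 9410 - 1690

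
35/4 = 35/4= 8.75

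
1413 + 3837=5250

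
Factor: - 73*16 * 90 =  - 2^5 *3^2*5^1*73^1 = - 105120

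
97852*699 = 68398548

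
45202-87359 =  - 42157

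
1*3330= 3330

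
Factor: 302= 2^1 * 151^1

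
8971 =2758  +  6213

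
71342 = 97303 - 25961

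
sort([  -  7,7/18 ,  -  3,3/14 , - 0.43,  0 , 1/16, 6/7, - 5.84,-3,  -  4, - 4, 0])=[  -  7,  -  5.84, -4,  -  4,-3,  -  3, - 0.43,0, 0, 1/16,3/14, 7/18,6/7 ] 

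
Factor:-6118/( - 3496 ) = 2^( - 2 )*7^1= 7/4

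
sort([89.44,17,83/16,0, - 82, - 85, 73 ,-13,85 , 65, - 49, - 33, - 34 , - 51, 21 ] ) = [ - 85  , -82, - 51, - 49, - 34 , - 33, - 13,0, 83/16,17 , 21,65,73, 85,  89.44 ]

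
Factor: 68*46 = 2^3*17^1*23^1 = 3128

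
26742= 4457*6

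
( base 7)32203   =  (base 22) gb4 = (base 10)7990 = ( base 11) 6004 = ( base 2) 1111100110110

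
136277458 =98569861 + 37707597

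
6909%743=222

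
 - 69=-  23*3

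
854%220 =194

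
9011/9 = 9011/9 = 1001.22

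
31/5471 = 31/5471 = 0.01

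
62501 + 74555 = 137056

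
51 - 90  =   - 39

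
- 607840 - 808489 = -1416329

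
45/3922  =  45/3922 = 0.01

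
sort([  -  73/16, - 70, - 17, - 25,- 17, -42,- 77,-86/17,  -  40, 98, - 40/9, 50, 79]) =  [ - 77, - 70,- 42, - 40,-25, - 17,- 17 , - 86/17, - 73/16, - 40/9, 50,79, 98 ] 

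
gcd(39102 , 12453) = 21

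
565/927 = 565/927   =  0.61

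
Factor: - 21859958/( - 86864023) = 2^1*317^( - 1 )*2347^1*4657^1*274019^( - 1)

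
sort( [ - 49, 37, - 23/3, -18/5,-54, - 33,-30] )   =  [ - 54, - 49, - 33, - 30, - 23/3, -18/5, 37]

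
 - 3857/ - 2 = 1928 + 1/2 = 1928.50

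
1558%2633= 1558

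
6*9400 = 56400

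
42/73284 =7/12214= 0.00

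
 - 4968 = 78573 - 83541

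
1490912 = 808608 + 682304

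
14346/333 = 1594/37 = 43.08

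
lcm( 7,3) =21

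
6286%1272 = 1198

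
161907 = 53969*3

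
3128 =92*34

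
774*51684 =40003416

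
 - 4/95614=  - 1 + 47805/47807 = - 0.00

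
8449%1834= 1113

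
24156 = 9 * 2684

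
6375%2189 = 1997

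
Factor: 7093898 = 2^1 * 7^1* 47^1*10781^1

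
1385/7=197 + 6/7  =  197.86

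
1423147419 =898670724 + 524476695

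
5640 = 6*940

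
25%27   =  25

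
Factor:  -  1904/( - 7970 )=2^3*5^(-1 ) * 7^1*17^1*797^(- 1 ) = 952/3985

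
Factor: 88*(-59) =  - 2^3*11^1*59^1  =  -  5192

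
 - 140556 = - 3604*39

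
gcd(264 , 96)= 24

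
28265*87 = 2459055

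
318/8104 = 159/4052 = 0.04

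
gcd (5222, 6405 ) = 7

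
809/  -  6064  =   - 809/6064 = - 0.13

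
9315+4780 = 14095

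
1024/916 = 1 + 27/229 = 1.12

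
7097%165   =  2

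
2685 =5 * 537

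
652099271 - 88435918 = 563663353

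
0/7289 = 0 = 0.00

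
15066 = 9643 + 5423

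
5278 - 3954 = 1324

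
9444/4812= 1 + 386/401 = 1.96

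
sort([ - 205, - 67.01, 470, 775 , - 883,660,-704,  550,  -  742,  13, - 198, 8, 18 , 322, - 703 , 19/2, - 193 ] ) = [ - 883 , - 742, - 704, - 703,- 205, - 198, - 193, - 67.01, 8,19/2, 13,18, 322,470, 550, 660, 775]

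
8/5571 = 8/5571 = 0.00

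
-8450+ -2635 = -11085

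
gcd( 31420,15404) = 4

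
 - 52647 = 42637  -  95284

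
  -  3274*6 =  - 19644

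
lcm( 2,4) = 4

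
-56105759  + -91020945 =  - 147126704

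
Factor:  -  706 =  - 2^1*353^1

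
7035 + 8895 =15930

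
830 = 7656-6826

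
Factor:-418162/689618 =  - 419/691 = - 419^1*691^ (-1 )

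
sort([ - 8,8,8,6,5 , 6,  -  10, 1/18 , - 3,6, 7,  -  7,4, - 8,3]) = [ - 10,  -  8, - 8, - 7,-3,1/18,3,4,5,6, 6,6,7,8,8]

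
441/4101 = 147/1367 = 0.11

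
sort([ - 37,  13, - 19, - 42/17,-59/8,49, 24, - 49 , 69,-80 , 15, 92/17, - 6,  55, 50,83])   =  [ - 80, - 49, - 37, -19, - 59/8, - 6,- 42/17,92/17, 13,  15, 24, 49,50,55, 69, 83]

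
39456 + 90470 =129926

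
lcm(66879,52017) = 468153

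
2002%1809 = 193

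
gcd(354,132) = 6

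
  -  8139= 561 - 8700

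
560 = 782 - 222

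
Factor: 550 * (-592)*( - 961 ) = 2^5 * 5^2*11^1*  31^2 * 37^1 = 312901600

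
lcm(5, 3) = 15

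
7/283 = 7/283 =0.02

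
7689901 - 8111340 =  - 421439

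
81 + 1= 82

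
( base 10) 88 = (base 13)6A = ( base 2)1011000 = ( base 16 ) 58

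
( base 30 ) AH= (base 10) 317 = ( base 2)100111101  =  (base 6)1245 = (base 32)9t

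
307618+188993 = 496611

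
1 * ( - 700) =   -  700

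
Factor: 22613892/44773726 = 11306946/22386863 =2^1 * 3^1*7^2*277^( - 1 )*38459^1*80819^ ( - 1)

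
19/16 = 1+3/16= 1.19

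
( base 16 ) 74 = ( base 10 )116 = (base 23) 51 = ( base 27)48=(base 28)44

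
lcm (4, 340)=340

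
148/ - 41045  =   - 148/41045= -  0.00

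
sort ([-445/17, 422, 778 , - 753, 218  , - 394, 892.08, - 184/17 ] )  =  [ - 753, - 394, - 445/17 , - 184/17,  218 , 422,  778 , 892.08 ] 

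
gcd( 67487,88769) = 1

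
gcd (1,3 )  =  1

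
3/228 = 1/76 =0.01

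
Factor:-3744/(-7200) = 5^ ( - 2 )*13^1 = 13/25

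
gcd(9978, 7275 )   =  3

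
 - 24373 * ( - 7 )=170611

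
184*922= 169648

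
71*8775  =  623025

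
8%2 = 0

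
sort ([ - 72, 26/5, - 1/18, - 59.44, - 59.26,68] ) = [ - 72, - 59.44, - 59.26, - 1/18,26/5, 68 ]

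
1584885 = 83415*19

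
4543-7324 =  - 2781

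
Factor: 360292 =2^2 *90073^1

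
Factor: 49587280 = 2^4* 5^1*619841^1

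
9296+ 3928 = 13224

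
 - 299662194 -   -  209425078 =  - 90237116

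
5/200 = 1/40 = 0.03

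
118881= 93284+25597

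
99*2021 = 200079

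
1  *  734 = 734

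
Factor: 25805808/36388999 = 2^4*3^2*7^1* 3709^(-1)*9811^(-1)*25601^1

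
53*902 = 47806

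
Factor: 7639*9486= 2^1*3^2*17^1*31^1*7639^1 = 72463554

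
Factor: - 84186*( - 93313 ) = 2^1 * 3^3*11^1*17^1*499^1*1559^1 = 7855648218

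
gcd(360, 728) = 8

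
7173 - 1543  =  5630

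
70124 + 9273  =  79397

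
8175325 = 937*8725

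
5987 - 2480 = 3507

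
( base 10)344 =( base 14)1a8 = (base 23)em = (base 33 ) ae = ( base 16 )158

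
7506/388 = 19 + 67/194 = 19.35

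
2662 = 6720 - 4058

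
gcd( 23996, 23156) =28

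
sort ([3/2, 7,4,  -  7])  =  [ - 7, 3/2,4,  7] 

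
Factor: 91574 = 2^1*7^1*31^1 * 211^1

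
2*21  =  42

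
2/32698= 1/16349= 0.00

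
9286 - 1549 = 7737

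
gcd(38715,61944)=7743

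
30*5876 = 176280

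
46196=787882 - 741686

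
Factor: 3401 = 19^1 * 179^1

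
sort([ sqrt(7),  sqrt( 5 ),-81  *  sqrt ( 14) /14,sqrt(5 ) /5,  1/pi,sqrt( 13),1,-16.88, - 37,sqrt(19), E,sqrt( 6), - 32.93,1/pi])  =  [ - 37, - 32.93,  -  81*sqrt(14)/14,  -  16.88,1/pi, 1/pi,  sqrt(5) /5,1,sqrt(5), sqrt( 6) , sqrt ( 7),E, sqrt(13), sqrt( 19)]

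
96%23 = 4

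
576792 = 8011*72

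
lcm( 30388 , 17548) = 1245908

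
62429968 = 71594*872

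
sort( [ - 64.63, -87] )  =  [ - 87,  -  64.63]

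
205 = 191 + 14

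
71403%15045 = 11223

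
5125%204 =25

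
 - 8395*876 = - 7354020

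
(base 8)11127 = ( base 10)4695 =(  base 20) BEF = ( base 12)2873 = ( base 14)19D5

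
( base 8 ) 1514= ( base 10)844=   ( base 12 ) 5A4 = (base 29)103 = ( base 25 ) 18J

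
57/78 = 19/26 = 0.73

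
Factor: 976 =2^4*61^1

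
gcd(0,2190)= 2190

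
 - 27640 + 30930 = 3290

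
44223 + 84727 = 128950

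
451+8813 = 9264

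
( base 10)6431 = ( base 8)14437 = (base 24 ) B3N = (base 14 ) 24B5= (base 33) 5TT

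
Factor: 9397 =9397^1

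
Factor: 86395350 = 2^1*3^1*5^2*29^1 *19861^1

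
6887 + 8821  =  15708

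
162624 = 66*2464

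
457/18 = 25 + 7/18 = 25.39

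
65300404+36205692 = 101506096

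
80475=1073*75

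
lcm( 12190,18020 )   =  414460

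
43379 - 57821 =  - 14442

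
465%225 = 15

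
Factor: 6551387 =6551387^1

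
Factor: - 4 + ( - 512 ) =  - 516 = -2^2* 3^1 * 43^1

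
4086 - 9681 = -5595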